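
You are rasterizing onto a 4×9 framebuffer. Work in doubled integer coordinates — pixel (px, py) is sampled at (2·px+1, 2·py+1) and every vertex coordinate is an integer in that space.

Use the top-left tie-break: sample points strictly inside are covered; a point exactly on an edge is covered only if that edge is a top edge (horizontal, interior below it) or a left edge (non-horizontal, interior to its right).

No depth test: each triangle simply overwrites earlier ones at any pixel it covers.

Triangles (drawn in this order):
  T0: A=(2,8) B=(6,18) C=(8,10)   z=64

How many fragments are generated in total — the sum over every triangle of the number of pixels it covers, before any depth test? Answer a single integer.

T0:
  2·area = 52  (B↔C swapped to make it positive)
  edge (2, 8)→(8, 10): d=(6,2) right/bottom  bias=-1
  edge (8, 10)→(6, 18): d=(-2,8) right/bottom  bias=-1
  edge (6, 18)→(2, 8): d=(-4,-10) top-left  bias=+0
    (1,4)@(3, 9): e=[4,42,6] → █
    (2,4)@(5, 9): e=[0,26,26] → ·  [on edge]
    (1,5)@(3, 11): e=[16,38,-2] → ·
    (2,5)@(5, 11): e=[12,22,18] → █
    (3,5)@(7, 11): e=[8,6,38] → █
    (2,6)@(5, 13): e=[24,18,10] → █
    (2,7)@(5, 15): e=[36,14,2] → █
    (3,7)@(7, 15): e=[32,-2,22] → ·
    (2,8)@(5, 17): e=[48,10,-6] → ·
  covered (6 px):
    · · · ·
    · · · ·
    · · · ·
    · · · ·
    · █ · ·
    · · █ █
    · · █ █
    · · █ ·
    · · · ·

Result: 6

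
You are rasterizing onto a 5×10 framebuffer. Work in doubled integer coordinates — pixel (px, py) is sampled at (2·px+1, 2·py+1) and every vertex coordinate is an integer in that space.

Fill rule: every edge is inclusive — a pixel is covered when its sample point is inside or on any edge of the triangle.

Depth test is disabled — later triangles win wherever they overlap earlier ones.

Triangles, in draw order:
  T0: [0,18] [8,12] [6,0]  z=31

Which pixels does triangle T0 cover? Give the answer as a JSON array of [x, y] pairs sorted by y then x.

T0:
  2·area = 108  (B↔C swapped to make it positive)
  edge (0, 18)→(6, 0): d=(6,-18) inclusive
  edge (6, 0)→(8, 12): d=(2,12) inclusive
  edge (8, 12)→(0, 18): d=(-8,6) inclusive
    (2,1)@(5, 3): e=[0,18,90] → #  [on edge]
    (3,1)@(7, 3): e=[36,-6,78] → ·
    (2,2)@(5, 5): e=[12,22,74] → #
    (3,2)@(7, 5): e=[48,-2,62] → ·
    (2,3)@(5, 7): e=[24,26,58] → #
    (3,3)@(7, 7): e=[60,2,46] → #
    (4,3)@(9, 7): e=[96,-22,34] → ·
    (1,4)@(3, 9): e=[0,54,54] → #  [on edge]
    (4,4)@(9, 9): e=[108,-18,18] → ·
    (1,5)@(3, 11): e=[12,58,38] → #
    (4,5)@(9, 11): e=[120,-14,2] → ·
    (1,6)@(3, 13): e=[24,62,22] → #
    (0,7)@(1, 15): e=[0,90,18] → #  [on edge]
  covered (15 px):
    · · · · ·
    · · # · ·
    · · # · ·
    · · # # ·
    · # # # ·
    · # # # ·
    · # # · ·
    # # · · ·
    # · · · ·
    · · · · ·

Result: [[2,1],[2,2],[2,3],[3,3],[1,4],[2,4],[3,4],[1,5],[2,5],[3,5],[1,6],[2,6],[0,7],[1,7],[0,8]]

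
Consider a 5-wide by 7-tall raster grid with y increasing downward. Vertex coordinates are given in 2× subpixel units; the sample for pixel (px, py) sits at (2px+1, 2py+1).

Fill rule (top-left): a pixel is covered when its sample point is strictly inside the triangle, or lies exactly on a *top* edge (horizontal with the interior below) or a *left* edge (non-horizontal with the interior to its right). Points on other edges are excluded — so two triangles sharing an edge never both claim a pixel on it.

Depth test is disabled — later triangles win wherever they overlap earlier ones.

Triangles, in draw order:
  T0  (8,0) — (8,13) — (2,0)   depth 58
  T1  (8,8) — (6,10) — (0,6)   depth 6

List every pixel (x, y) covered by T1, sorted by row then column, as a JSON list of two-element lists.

T0:
  2·area = 78
  edge (8, 0)→(8, 13): d=(0,13) right/bottom  bias=-1
  edge (8, 13)→(2, 0): d=(-6,-13) top-left  bias=+0
  edge (2, 0)→(8, 0): d=(6,0) top-left  bias=+0
    (1,0)@(3, 1): e=[65,7,6] → X
    (2,0)@(5, 1): e=[39,33,6] → X
    (3,0)@(7, 1): e=[13,59,6] → X
    (4,0)@(9, 1): e=[-13,85,6] → .
    (1,1)@(3, 3): e=[65,-5,18] → .
    (2,1)@(5, 3): e=[39,21,18] → X
    (4,1)@(9, 3): e=[-13,73,18] → .
    (2,2)@(5, 5): e=[39,9,30] → X
    (4,2)@(9, 5): e=[-13,61,30] → .
    (2,3)@(5, 7): e=[39,-3,42] → .
    (3,3)@(7, 7): e=[13,23,42] → X
    (4,3)@(9, 7): e=[-13,49,42] → .
  covered (9 px):
    . X X X .
    . . X X .
    . . X X .
    . . . X .
    . . . X .
    . . . . .
    . . . . .
T1:
  2·area = 20
  edge (8, 8)→(6, 10): d=(-2,2) right/bottom  bias=-1
  edge (6, 10)→(0, 6): d=(-6,-4) top-left  bias=+0
  edge (0, 6)→(8, 8): d=(8,2) right/bottom  bias=-1
    (1,3)@(3, 7): e=[12,6,2] → X
    (2,3)@(5, 7): e=[8,14,-2] → .
    (4,3)@(9, 7): e=[0,30,-10] → .  [on edge]
    (1,4)@(3, 9): e=[8,-6,18] → .
    (2,4)@(5, 9): e=[4,2,14] → X
    (3,4)@(7, 9): e=[0,10,10] → .  [on edge]
    (2,5)@(5, 11): e=[0,-10,30] → .  [on edge]
    (1,6)@(3, 13): e=[0,-30,50] → .  [on edge]
  covered (2 px):
    . . . . .
    . . . . .
    . . . . .
    . X . . .
    . . X . .
    . . . . .
    . . . . .

Answer: [[1,3],[2,4]]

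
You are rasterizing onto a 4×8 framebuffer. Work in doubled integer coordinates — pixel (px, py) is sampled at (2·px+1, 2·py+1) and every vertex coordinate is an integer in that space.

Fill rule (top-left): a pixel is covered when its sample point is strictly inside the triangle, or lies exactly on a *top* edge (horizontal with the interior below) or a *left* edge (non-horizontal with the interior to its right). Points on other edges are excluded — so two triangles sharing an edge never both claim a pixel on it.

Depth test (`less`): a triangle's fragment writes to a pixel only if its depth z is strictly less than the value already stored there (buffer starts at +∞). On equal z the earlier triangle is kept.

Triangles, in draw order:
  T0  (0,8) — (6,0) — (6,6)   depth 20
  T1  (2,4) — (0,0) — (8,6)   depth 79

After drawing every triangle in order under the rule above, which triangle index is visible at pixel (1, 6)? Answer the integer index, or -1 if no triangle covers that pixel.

T0:
  2·area = 36
  edge (0, 8)→(6, 0): d=(6,-8) top-left  bias=+0
  edge (6, 0)→(6, 6): d=(0,6) right/bottom  bias=-1
  edge (6, 6)→(0, 8): d=(-6,2) right/bottom  bias=-1
    (2,1)@(5, 3): e=[10,6,20] → █
    (3,1)@(7, 3): e=[26,-6,16] → ·
    (1,2)@(3, 5): e=[6,18,12] → █
    (3,2)@(7, 5): e=[38,-6,4] → ·
    (0,3)@(1, 7): e=[2,30,4] → █
    (1,3)@(3, 7): e=[18,18,0] → ·  [on edge]
    (2,3)@(5, 7): e=[34,6,-4] → ·
    (0,4)@(1, 9): e=[14,30,-8] → ·
  covered (4 px):
    · · · ·
    · · █ ·
    · █ █ ·
    █ · · ·
    · · · ·
    · · · ·
    · · · ·
    · · · ·
T1:
  2·area = 20
  edge (2, 4)→(0, 0): d=(-2,-4) top-left  bias=+0
  edge (0, 0)→(8, 6): d=(8,6) right/bottom  bias=-1
  edge (8, 6)→(2, 4): d=(-6,-2) top-left  bias=+0
    (0,0)@(1, 1): e=[2,2,16] → █
    (1,0)@(3, 1): e=[10,-10,20] → ·
    (0,1)@(1, 3): e=[-2,18,4] → ·
    (1,1)@(3, 3): e=[6,6,8] → █
    (2,1)@(5, 3): e=[14,-6,12] → ·
    (1,2)@(3, 5): e=[2,22,-4] → ·
    (2,2)@(5, 5): e=[10,10,0] → █  [on edge]
    (3,2)@(7, 5): e=[18,-2,4] → ·
    (2,3)@(5, 7): e=[6,26,-12] → ·
  covered (3 px):
    █ · · ·
    · █ · ·
    · · █ ·
    · · · ·
    · · · ·
    · · · ·
    · · · ·
    · · · ·

Z-buffer (winner per pixel, '.' = empty):
  1 . . .
  . 1 0 .
  . 0 0 .
  0 . . .
  . . . .
  . . . .
  . . . .
  . . . .

Result: -1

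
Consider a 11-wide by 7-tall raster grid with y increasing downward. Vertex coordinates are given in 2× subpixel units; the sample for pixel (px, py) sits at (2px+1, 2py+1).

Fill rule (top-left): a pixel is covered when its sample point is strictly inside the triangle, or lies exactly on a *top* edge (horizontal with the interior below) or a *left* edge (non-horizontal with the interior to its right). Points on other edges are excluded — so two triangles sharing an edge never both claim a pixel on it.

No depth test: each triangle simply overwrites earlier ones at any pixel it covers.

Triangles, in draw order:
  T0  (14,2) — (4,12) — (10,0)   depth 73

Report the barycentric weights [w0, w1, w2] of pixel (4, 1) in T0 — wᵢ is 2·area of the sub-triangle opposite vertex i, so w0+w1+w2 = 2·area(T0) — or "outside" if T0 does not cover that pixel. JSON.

T0:
  2·area = 60
  edge (14, 2)→(4, 12): d=(-10,10) right/bottom  bias=-1
  edge (4, 12)→(10, 0): d=(6,-12) top-left  bias=+0
  edge (10, 0)→(14, 2): d=(4,2) right/bottom  bias=-1
    (5,0)@(11, 1): e=[40,18,2] → #
    (6,0)@(13, 1): e=[20,42,-2] → ·
    (7,0)@(15, 1): e=[0,66,-6] → ·  [on edge]
    (4,1)@(9, 3): e=[40,6,14] → #
    (6,1)@(13, 3): e=[0,54,6] → ·  [on edge]
    (4,2)@(9, 5): e=[20,18,22] → #
    (5,2)@(11, 5): e=[0,42,18] → ·  [on edge]
    (3,3)@(7, 7): e=[20,6,34] → #
    (4,3)@(9, 7): e=[0,30,30] → ·  [on edge]
    (3,4)@(7, 9): e=[0,18,42] → ·  [on edge]
    (2,5)@(5, 11): e=[0,6,54] → ·  [on edge]
    (1,6)@(3, 13): e=[0,-6,66] → ·  [on edge]
  covered (5 px):
    · · · · · # · · · · ·
    · · · · # # · · · · ·
    · · · · # · · · · · ·
    · · · # · · · · · · ·
    · · · · · · · · · · ·
    · · · · · · · · · · ·
    · · · · · · · · · · ·

Result: [6,14,40]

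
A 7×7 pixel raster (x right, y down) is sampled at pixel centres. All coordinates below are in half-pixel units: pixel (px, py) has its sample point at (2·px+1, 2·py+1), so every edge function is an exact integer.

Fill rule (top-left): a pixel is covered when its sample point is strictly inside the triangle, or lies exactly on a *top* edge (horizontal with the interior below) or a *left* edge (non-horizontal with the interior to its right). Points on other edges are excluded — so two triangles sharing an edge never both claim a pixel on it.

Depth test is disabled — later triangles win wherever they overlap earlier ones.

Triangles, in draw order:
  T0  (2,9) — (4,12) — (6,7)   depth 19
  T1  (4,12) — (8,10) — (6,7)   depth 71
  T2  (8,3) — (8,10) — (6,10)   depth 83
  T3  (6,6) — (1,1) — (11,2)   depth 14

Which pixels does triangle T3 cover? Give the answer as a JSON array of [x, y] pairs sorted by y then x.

T0:
  2·area = 16  (B↔C swapped to make it positive)
  edge (2, 9)→(6, 7): d=(4,-2) top-left  bias=+0
  edge (6, 7)→(4, 12): d=(-2,5) right/bottom  bias=-1
  edge (4, 12)→(2, 9): d=(-2,-3) top-left  bias=+0
    (1,4)@(3, 9): e=[2,11,3] → #
    (2,4)@(5, 9): e=[6,1,9] → #
    (3,4)@(7, 9): e=[10,-9,15] → ·
    (1,5)@(3, 11): e=[10,7,-1] → ·
    (2,5)@(5, 11): e=[14,-3,5] → ·
  covered (2 px):
    · · · · · · ·
    · · · · · · ·
    · · · · · · ·
    · · · · · · ·
    · # # · · · ·
    · · · · · · ·
    · · · · · · ·
T1:
  2·area = 16  (B↔C swapped to make it positive)
  edge (4, 12)→(6, 7): d=(2,-5) top-left  bias=+0
  edge (6, 7)→(8, 10): d=(2,3) right/bottom  bias=-1
  edge (8, 10)→(4, 12): d=(-4,2) right/bottom  bias=-1
    (3,4)@(7, 9): e=[9,1,6] → #
    (4,4)@(9, 9): e=[19,-5,2] → ·
    (2,5)@(5, 11): e=[3,11,2] → #
    (3,5)@(7, 11): e=[13,5,-2] → ·
    (2,6)@(5, 13): e=[7,15,-6] → ·
  covered (2 px):
    · · · · · · ·
    · · · · · · ·
    · · · · · · ·
    · · · · · · ·
    · · · # · · ·
    · · # · · · ·
    · · · · · · ·
T2:
  2·area = 14
  edge (8, 3)→(8, 10): d=(0,7) right/bottom  bias=-1
  edge (8, 10)→(6, 10): d=(-2,0) right/bottom  bias=-1
  edge (6, 10)→(8, 3): d=(2,-7) top-left  bias=+0
    (3,3)@(7, 7): e=[7,6,1] → #
    (4,3)@(9, 7): e=[-7,6,15] → ·
    (3,4)@(7, 9): e=[7,2,5] → #
    (4,4)@(9, 9): e=[-7,2,19] → ·
    (3,5)@(7, 11): e=[7,-2,9] → ·
  covered (2 px):
    · · · · · · ·
    · · · · · · ·
    · · · · · · ·
    · · · # · · ·
    · · · # · · ·
    · · · · · · ·
    · · · · · · ·
T3:
  2·area = 45
  edge (6, 6)→(1, 1): d=(-5,-5) top-left  bias=+0
  edge (1, 1)→(11, 2): d=(10,1) right/bottom  bias=-1
  edge (11, 2)→(6, 6): d=(-5,4) right/bottom  bias=-1
    (0,0)@(1, 1): e=[0,0,45] → ·  [on edge]
    (1,1)@(3, 3): e=[0,18,27] → #  [on edge]
    (2,1)@(5, 3): e=[10,16,19] → #
    (3,1)@(7, 3): e=[20,14,11] → #
    (4,1)@(9, 3): e=[30,12,3] → #
    (5,1)@(11, 3): e=[40,10,-5] → ·
    (1,2)@(3, 5): e=[-10,38,17] → ·
    (2,2)@(5, 5): e=[0,36,9] → #  [on edge]
    (4,2)@(9, 5): e=[20,32,-7] → ·
    (2,3)@(5, 7): e=[-10,56,-1] → ·
    (3,3)@(7, 7): e=[0,54,-9] → ·  [on edge]
    (4,4)@(9, 9): e=[0,72,-27] → ·  [on edge]
    (5,5)@(11, 11): e=[0,90,-45] → ·  [on edge]
    (6,6)@(13, 13): e=[0,108,-63] → ·  [on edge]
  covered (6 px):
    · · · · · · ·
    · # # # # · ·
    · · # # · · ·
    · · · · · · ·
    · · · · · · ·
    · · · · · · ·
    · · · · · · ·

Result: [[1,1],[2,1],[3,1],[4,1],[2,2],[3,2]]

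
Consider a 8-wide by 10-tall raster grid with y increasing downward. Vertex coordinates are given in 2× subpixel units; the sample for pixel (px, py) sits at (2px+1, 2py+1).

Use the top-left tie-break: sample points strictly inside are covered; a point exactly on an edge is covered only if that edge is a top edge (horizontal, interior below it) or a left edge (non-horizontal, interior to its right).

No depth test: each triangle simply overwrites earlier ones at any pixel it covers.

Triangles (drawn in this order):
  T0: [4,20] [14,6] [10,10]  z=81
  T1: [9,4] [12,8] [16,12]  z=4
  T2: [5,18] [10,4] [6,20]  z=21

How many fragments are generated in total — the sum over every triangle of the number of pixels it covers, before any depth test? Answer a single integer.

T0:
  2·area = 16  (B↔C swapped to make it positive)
  edge (4, 20)→(10, 10): d=(6,-10) top-left  bias=+0
  edge (10, 10)→(14, 6): d=(4,-4) top-left  bias=+0
  edge (14, 6)→(4, 20): d=(-10,14) right/bottom  bias=-1
    (6,2)@(13, 5): e=[0,-8,24] → ·  [on edge]
    (7,2)@(15, 5): e=[20,0,-4] → ·  [on edge]
    (6,3)@(13, 7): e=[12,0,4] → #  [on edge]
    (7,3)@(15, 7): e=[32,8,-24] → ·
    (5,4)@(11, 9): e=[4,0,12] → #  [on edge]
    (6,4)@(13, 9): e=[24,8,-16] → ·
    (4,5)@(9, 11): e=[-4,0,20] → ·  [on edge]
    (5,5)@(11, 11): e=[16,8,-8] → ·
    (3,6)@(7, 13): e=[-12,0,28] → ·  [on edge]
    (4,6)@(9, 13): e=[8,8,0] → ·  [on edge]
    (2,7)@(5, 15): e=[-20,0,36] → ·  [on edge]
    (3,7)@(7, 15): e=[0,8,8] → #  [on edge]
    (1,8)@(3, 17): e=[-28,0,44] → ·  [on edge]
    (0,9)@(1, 19): e=[-36,0,52] → ·  [on edge]
  covered (3 px):
    · · · · · · · ·
    · · · · · · · ·
    · · · · · · · ·
    · · · · · · # ·
    · · · · · # · ·
    · · · · · · · ·
    · · · · · · · ·
    · · · # · · · ·
    · · · · · · · ·
    · · · · · · · ·
T1:
  2·area = 4  (B↔C swapped to make it positive)
  edge (9, 4)→(16, 12): d=(7,8) right/bottom  bias=-1
  edge (16, 12)→(12, 8): d=(-4,-4) top-left  bias=+0
  edge (12, 8)→(9, 4): d=(-3,-4) top-left  bias=+0
    (2,0)@(5, 1): e=[11,0,-7] → ·  [on edge]
    (3,1)@(7, 3): e=[9,0,-5] → ·  [on edge]
    (4,2)@(9, 5): e=[7,0,-3] → ·  [on edge]
    (5,3)@(11, 7): e=[5,0,-1] → ·  [on edge]
    (6,4)@(13, 9): e=[3,0,1] → #  [on edge]
    (7,4)@(15, 9): e=[-13,8,9] → ·
    (6,5)@(13, 11): e=[17,-8,-5] → ·
    (7,5)@(15, 11): e=[1,0,3] → #  [on edge]
    (7,6)@(15, 13): e=[15,-8,-3] → ·
  covered (2 px):
    · · · · · · · ·
    · · · · · · · ·
    · · · · · · · ·
    · · · · · · · ·
    · · · · · · # ·
    · · · · · · · #
    · · · · · · · ·
    · · · · · · · ·
    · · · · · · · ·
    · · · · · · · ·
T2:
  2·area = 24
  edge (5, 18)→(10, 4): d=(5,-14) top-left  bias=+0
  edge (10, 4)→(6, 20): d=(-4,16) right/bottom  bias=-1
  edge (6, 20)→(5, 18): d=(-1,-2) top-left  bias=+0
    (4,3)@(9, 7): e=[1,4,19] → #
    (5,3)@(11, 7): e=[29,-28,23] → ·
    (4,4)@(9, 9): e=[11,-4,17] → ·
    (3,6)@(7, 13): e=[3,12,9] → #
    (4,6)@(9, 13): e=[31,-20,13] → ·
    (3,7)@(7, 15): e=[13,4,7] → #
    (4,7)@(9, 15): e=[41,-28,11] → ·
    (3,8)@(7, 17): e=[23,-4,5] → ·
  covered (3 px):
    · · · · · · · ·
    · · · · · · · ·
    · · · · · · · ·
    · · · · # · · ·
    · · · · · · · ·
    · · · · · · · ·
    · · · # · · · ·
    · · · # · · · ·
    · · · · · · · ·
    · · · · · · · ·

Answer: 8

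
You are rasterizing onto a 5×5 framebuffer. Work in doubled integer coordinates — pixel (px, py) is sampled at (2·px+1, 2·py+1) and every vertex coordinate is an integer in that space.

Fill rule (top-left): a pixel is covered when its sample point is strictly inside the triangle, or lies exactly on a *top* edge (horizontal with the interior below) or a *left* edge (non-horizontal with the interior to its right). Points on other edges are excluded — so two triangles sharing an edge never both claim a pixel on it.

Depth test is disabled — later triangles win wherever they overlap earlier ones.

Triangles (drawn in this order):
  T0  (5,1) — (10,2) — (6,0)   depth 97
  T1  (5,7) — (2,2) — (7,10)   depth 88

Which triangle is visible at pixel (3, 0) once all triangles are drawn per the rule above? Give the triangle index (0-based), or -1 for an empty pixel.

T0:
  2·area = 6  (B↔C swapped to make it positive)
  edge (5, 1)→(6, 0): d=(1,-1) top-left  bias=+0
  edge (6, 0)→(10, 2): d=(4,2) right/bottom  bias=-1
  edge (10, 2)→(5, 1): d=(-5,-1) top-left  bias=+0
    (2,0)@(5, 1): e=[0,6,0] → X  [on edge]
    (3,0)@(7, 1): e=[2,2,2] → X
    (4,0)@(9, 1): e=[4,-2,4] → .
    (1,1)@(3, 3): e=[0,18,-12] → .  [on edge]
    (2,1)@(5, 3): e=[2,14,-10] → .
    (3,1)@(7, 3): e=[4,10,-8] → .
    (0,2)@(1, 5): e=[0,30,-24] → .  [on edge]
  covered (2 px):
    . . X X .
    . . . . .
    . . . . .
    . . . . .
    . . . . .
T1:
  2·area = 1
  edge (5, 7)→(2, 2): d=(-3,-5) top-left  bias=+0
  edge (2, 2)→(7, 10): d=(5,8) right/bottom  bias=-1
  edge (7, 10)→(5, 7): d=(-2,-3) top-left  bias=+0
    (0,0)@(1, 1): e=[-2,3,0] → .  [on edge]
    (2,3)@(5, 7): e=[0,1,0] → X  [on edge]
    (3,3)@(7, 7): e=[10,-15,6] → .
    (2,4)@(5, 9): e=[-6,11,-4] → .
  covered (1 px):
    . . . . .
    . . . . .
    . . . . .
    . . X . .
    . . . . .

Z-buffer (winner per pixel, '.' = empty):
  . . 0 0 .
  . . . . .
  . . . . .
  . . 1 . .
  . . . . .

Answer: 0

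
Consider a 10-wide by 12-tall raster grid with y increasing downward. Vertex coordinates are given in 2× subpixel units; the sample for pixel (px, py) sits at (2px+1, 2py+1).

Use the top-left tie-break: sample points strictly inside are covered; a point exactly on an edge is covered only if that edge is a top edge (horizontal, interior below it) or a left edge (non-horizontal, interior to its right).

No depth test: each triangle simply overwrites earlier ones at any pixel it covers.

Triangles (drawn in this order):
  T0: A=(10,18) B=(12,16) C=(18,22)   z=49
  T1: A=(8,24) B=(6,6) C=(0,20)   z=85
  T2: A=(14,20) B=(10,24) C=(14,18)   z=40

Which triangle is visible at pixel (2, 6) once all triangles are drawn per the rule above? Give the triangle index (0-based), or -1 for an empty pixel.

T0:
  2·area = 24
  edge (10, 18)→(12, 16): d=(2,-2) top-left  bias=+0
  edge (12, 16)→(18, 22): d=(6,6) right/bottom  bias=-1
  edge (18, 22)→(10, 18): d=(-8,-4) top-left  bias=+0
    (0,2)@(1, 5): e=[-44,0,68] → ·  [on edge]
    (1,3)@(3, 7): e=[-36,0,60] → ·  [on edge]
    (2,4)@(5, 9): e=[-28,0,52] → ·  [on edge]
    (9,4)@(19, 9): e=[0,-84,108] → ·  [on edge]
    (3,5)@(7, 11): e=[-20,0,44] → ·  [on edge]
    (8,5)@(17, 11): e=[0,-60,84] → ·  [on edge]
    (4,6)@(9, 13): e=[-12,0,36] → ·  [on edge]
    (7,6)@(15, 13): e=[0,-36,60] → ·  [on edge]
    (5,7)@(11, 15): e=[-4,0,28] → ·  [on edge]
    (6,7)@(13, 15): e=[0,-12,36] → ·  [on edge]
    (5,8)@(11, 17): e=[0,12,12] → #  [on edge]
    (6,8)@(13, 17): e=[4,0,20] → ·  [on edge]
    (4,9)@(9, 19): e=[0,36,-12] → ·  [on edge]
    (7,9)@(15, 19): e=[12,0,12] → ·  [on edge]
    (3,10)@(7, 21): e=[0,60,-36] → ·  [on edge]
    (8,10)@(17, 21): e=[20,0,4] → ·  [on edge]
    (2,11)@(5, 23): e=[0,84,-60] → ·  [on edge]
    (9,11)@(19, 23): e=[28,0,-4] → ·  [on edge]
  covered (2 px):
    · · · · · · · · · ·
    · · · · · · · · · ·
    · · · · · · · · · ·
    · · · · · · · · · ·
    · · · · · · · · · ·
    · · · · · · · · · ·
    · · · · · · · · · ·
    · · · · · · · · · ·
    · · · · · # · · · ·
    · · · · · · # · · ·
    · · · · · · · · · ·
    · · · · · · · · · ·
T1:
  2·area = 136  (B↔C swapped to make it positive)
  edge (8, 24)→(0, 20): d=(-8,-4) top-left  bias=+0
  edge (0, 20)→(6, 6): d=(6,-14) top-left  bias=+0
  edge (6, 6)→(8, 24): d=(2,18) right/bottom  bias=-1
    (2,4)@(5, 9): e=[108,4,24] → #
    (3,4)@(7, 9): e=[116,32,-12] → ·
    (2,5)@(5, 11): e=[92,16,28] → #
    (3,5)@(7, 11): e=[100,44,-8] → ·
    (1,6)@(3, 13): e=[68,0,68] → #  [on edge]
    (3,6)@(7, 13): e=[84,56,-4] → ·
    (1,7)@(3, 15): e=[52,12,72] → #
    (3,7)@(7, 15): e=[68,68,0] → ·  [on edge]
    (1,8)@(3, 17): e=[36,24,76] → #
    (3,8)@(7, 17): e=[52,80,4] → #
    (4,8)@(9, 17): e=[60,108,-32] → ·
    (0,9)@(1, 19): e=[12,8,116] → #
  covered (17 px):
    · · · · · · · · · ·
    · · · · · · · · · ·
    · · · · · · · · · ·
    · · · · · · · · · ·
    · · # · · · · · · ·
    · · # · · · · · · ·
    · # # · · · · · · ·
    · # # · · · · · · ·
    · # # # · · · · · ·
    # # # # · · · · · ·
    · # # # · · · · · ·
    · · · # · · · · · ·
T2:
  2·area = 8
  edge (14, 20)→(10, 24): d=(-4,4) right/bottom  bias=-1
  edge (10, 24)→(14, 18): d=(4,-6) top-left  bias=+0
  edge (14, 18)→(14, 20): d=(0,2) right/bottom  bias=-1
    (9,7)@(19, 15): e=[0,18,-10] → ·  [on edge]
    (8,8)@(17, 17): e=[0,14,-6] → ·  [on edge]
    (7,9)@(15, 19): e=[0,10,-2] → ·  [on edge]
    (6,10)@(13, 21): e=[0,6,2] → ·  [on edge]
    (5,11)@(11, 23): e=[0,2,6] → ·  [on edge]
  covered (0 px):
    · · · · · · · · · ·
    · · · · · · · · · ·
    · · · · · · · · · ·
    · · · · · · · · · ·
    · · · · · · · · · ·
    · · · · · · · · · ·
    · · · · · · · · · ·
    · · · · · · · · · ·
    · · · · · · · · · ·
    · · · · · · · · · ·
    · · · · · · · · · ·
    · · · · · · · · · ·

Z-buffer (winner per pixel, '.' = empty):
  . . . . . . . . . .
  . . . . . . . . . .
  . . . . . . . . . .
  . . . . . . . . . .
  . . 1 . . . . . . .
  . . 1 . . . . . . .
  . 1 1 . . . . . . .
  . 1 1 . . . . . . .
  . 1 1 1 . 0 . . . .
  1 1 1 1 . . 0 . . .
  . 1 1 1 . . . . . .
  . . . 1 . . . . . .

Final: 1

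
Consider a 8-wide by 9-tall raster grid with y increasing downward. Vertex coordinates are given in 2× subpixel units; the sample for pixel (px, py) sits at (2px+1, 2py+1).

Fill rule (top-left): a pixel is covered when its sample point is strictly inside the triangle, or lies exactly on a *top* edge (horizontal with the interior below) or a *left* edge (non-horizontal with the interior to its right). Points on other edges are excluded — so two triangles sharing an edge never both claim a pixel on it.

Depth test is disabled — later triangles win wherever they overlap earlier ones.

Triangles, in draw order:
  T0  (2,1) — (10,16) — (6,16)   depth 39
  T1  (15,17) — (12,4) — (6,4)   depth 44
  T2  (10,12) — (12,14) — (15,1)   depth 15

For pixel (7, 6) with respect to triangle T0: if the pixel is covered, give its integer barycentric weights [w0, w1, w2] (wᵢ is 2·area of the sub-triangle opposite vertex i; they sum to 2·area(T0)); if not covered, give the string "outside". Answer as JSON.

T0:
  2·area = 60
  edge (2, 1)→(10, 16): d=(8,15) right/bottom  bias=-1
  edge (10, 16)→(6, 16): d=(-4,0) right/bottom  bias=-1
  edge (6, 16)→(2, 1): d=(-4,-15) top-left  bias=+0
    (1,1)@(3, 3): e=[1,52,7] → #
    (2,1)@(5, 3): e=[-29,52,37] → ·
    (1,2)@(3, 5): e=[17,44,-1] → ·
    (2,3)@(5, 7): e=[3,36,21] → #
    (3,3)@(7, 7): e=[-27,36,51] → ·
    (2,4)@(5, 9): e=[19,28,13] → #
    (3,4)@(7, 9): e=[-11,28,43] → ·
    (2,5)@(5, 11): e=[35,20,5] → #
    (3,5)@(7, 11): e=[5,20,35] → #
    (4,5)@(9, 11): e=[-25,20,65] → ·
    (2,6)@(5, 13): e=[51,12,-3] → ·
    (3,6)@(7, 13): e=[21,12,27] → #
  covered (8 px):
    · · · · · · · ·
    · # · · · · · ·
    · · · · · · · ·
    · · # · · · · ·
    · · # · · · · ·
    · · # # · · · ·
    · · · # · · · ·
    · · · # # · · ·
    · · · · · · · ·
T1:
  2·area = 78  (B↔C swapped to make it positive)
  edge (15, 17)→(6, 4): d=(-9,-13) top-left  bias=+0
  edge (6, 4)→(12, 4): d=(6,0) top-left  bias=+0
  edge (12, 4)→(15, 17): d=(3,13) right/bottom  bias=-1
    (3,2)@(7, 5): e=[4,6,68] → #
    (4,2)@(9, 5): e=[30,6,42] → #
    (5,2)@(11, 5): e=[56,6,16] → #
    (6,2)@(13, 5): e=[82,6,-10] → ·
    (3,3)@(7, 7): e=[-14,18,74] → ·
    (4,3)@(9, 7): e=[12,18,48] → #
    (6,3)@(13, 7): e=[64,18,-4] → ·
    (4,4)@(9, 9): e=[-6,30,54] → ·
    (5,4)@(11, 9): e=[20,30,28] → #
    (6,4)@(13, 9): e=[46,30,2] → #
    (7,4)@(15, 9): e=[72,30,-24] → ·
    (5,5)@(11, 11): e=[2,42,34] → #
    (7,8)@(15, 17): e=[0,78,0] → ·  [on edge]
  covered (10 px):
    · · · · · · · ·
    · · · · · · · ·
    · · · # # # · ·
    · · · · # # · ·
    · · · · · # # ·
    · · · · · # # ·
    · · · · · · # ·
    · · · · · · · ·
    · · · · · · · ·
T2:
  2·area = 32  (B↔C swapped to make it positive)
  edge (10, 12)→(15, 1): d=(5,-11) top-left  bias=+0
  edge (15, 1)→(12, 14): d=(-3,13) right/bottom  bias=-1
  edge (12, 14)→(10, 12): d=(-2,-2) top-left  bias=+0
    (7,0)@(15, 1): e=[0,0,32] → ·  [on edge]
    (0,1)@(1, 3): e=[-144,176,0] → ·  [on edge]
    (1,2)@(3, 5): e=[-112,144,0] → ·  [on edge]
    (2,3)@(5, 7): e=[-80,112,0] → ·  [on edge]
    (6,3)@(13, 7): e=[8,8,16] → #
    (7,3)@(15, 7): e=[30,-18,20] → ·
    (3,4)@(7, 9): e=[-48,80,0] → ·  [on edge]
    (6,4)@(13, 9): e=[18,2,12] → #
    (7,4)@(15, 9): e=[40,-24,16] → ·
    (4,5)@(9, 11): e=[-16,48,0] → ·  [on edge]
    (5,5)@(11, 11): e=[6,22,4] → #
    (6,5)@(13, 11): e=[28,-4,8] → ·
    (5,6)@(11, 13): e=[16,16,0] → #  [on edge]
    (6,7)@(13, 15): e=[48,-16,0] → ·  [on edge]
    (7,8)@(15, 17): e=[80,-48,0] → ·  [on edge]
  covered (4 px):
    · · · · · · · ·
    · · · · · · · ·
    · · · · · · · ·
    · · · · · · # ·
    · · · · · · # ·
    · · · · · # · ·
    · · · · · # · ·
    · · · · · · · ·
    · · · · · · · ·

Final: "outside"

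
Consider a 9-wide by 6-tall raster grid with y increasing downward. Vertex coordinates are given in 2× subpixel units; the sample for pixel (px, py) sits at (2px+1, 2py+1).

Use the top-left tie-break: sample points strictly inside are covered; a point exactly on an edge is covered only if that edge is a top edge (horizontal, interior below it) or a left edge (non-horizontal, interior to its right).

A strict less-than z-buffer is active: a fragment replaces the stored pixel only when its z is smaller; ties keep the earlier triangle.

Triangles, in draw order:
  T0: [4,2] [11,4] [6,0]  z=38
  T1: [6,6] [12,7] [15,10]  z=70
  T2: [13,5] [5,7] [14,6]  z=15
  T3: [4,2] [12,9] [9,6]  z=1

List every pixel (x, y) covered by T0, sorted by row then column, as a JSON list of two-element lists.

T0:
  2·area = 18  (B↔C swapped to make it positive)
  edge (4, 2)→(6, 0): d=(2,-2) top-left  bias=+0
  edge (6, 0)→(11, 4): d=(5,4) right/bottom  bias=-1
  edge (11, 4)→(4, 2): d=(-7,-2) top-left  bias=+0
    (2,0)@(5, 1): e=[0,9,9] → █  [on edge]
    (3,0)@(7, 1): e=[4,1,13] → █
    (4,0)@(9, 1): e=[8,-7,17] → ·
    (1,1)@(3, 3): e=[0,27,-9] → ·  [on edge]
    (2,1)@(5, 3): e=[4,19,-5] → ·
    (3,1)@(7, 3): e=[8,11,-1] → ·
    (4,1)@(9, 3): e=[12,3,3] → █
    (5,1)@(11, 3): e=[16,-5,7] → ·
    (0,2)@(1, 5): e=[0,45,-27] → ·  [on edge]
    (4,2)@(9, 5): e=[16,13,-11] → ·
  covered (3 px):
    · · █ █ · · · · ·
    · · · · █ · · · ·
    · · · · · · · · ·
    · · · · · · · · ·
    · · · · · · · · ·
    · · · · · · · · ·
T1:
  2·area = 15
  edge (6, 6)→(12, 7): d=(6,1) right/bottom  bias=-1
  edge (12, 7)→(15, 10): d=(3,3) right/bottom  bias=-1
  edge (15, 10)→(6, 6): d=(-9,-4) top-left  bias=+0
    (4,3)@(9, 7): e=[3,9,3] → █
    (5,3)@(11, 7): e=[1,3,11] → █
    (6,3)@(13, 7): e=[-1,-3,19] → ·
    (4,4)@(9, 9): e=[15,15,-15] → ·
    (5,4)@(11, 9): e=[13,9,-7] → ·
    (6,4)@(13, 9): e=[11,3,1] → █
    (7,4)@(15, 9): e=[9,-3,9] → ·
    (6,5)@(13, 11): e=[23,9,-17] → ·
  covered (3 px):
    · · · · · · · · ·
    · · · · · · · · ·
    · · · · · · · · ·
    · · · · █ █ · · ·
    · · · · · · █ · ·
    · · · · · · · · ·
T2:
  2·area = 10  (B↔C swapped to make it positive)
  edge (13, 5)→(14, 6): d=(1,1) right/bottom  bias=-1
  edge (14, 6)→(5, 7): d=(-9,1) right/bottom  bias=-1
  edge (5, 7)→(13, 5): d=(8,-2) top-left  bias=+0
    (4,0)@(9, 1): e=[0,50,-40] → ·  [on edge]
    (5,1)@(11, 3): e=[0,30,-20] → ·  [on edge]
    (6,2)@(13, 5): e=[0,10,0] → ·  [on edge]
    (2,3)@(5, 7): e=[10,0,0] → ·  [on edge]
    (7,3)@(15, 7): e=[0,-10,20] → ·  [on edge]
    (8,4)@(17, 9): e=[0,-30,40] → ·  [on edge]
  covered (0 px):
    · · · · · · · · ·
    · · · · · · · · ·
    · · · · · · · · ·
    · · · · · · · · ·
    · · · · · · · · ·
    · · · · · · · · ·
T3:
  2·area = 3  (B↔C swapped to make it positive)
  edge (4, 2)→(9, 6): d=(5,4) right/bottom  bias=-1
  edge (9, 6)→(12, 9): d=(3,3) right/bottom  bias=-1
  edge (12, 9)→(4, 2): d=(-8,-7) top-left  bias=+0
  covered (0 px):
    · · · · · · · · ·
    · · · · · · · · ·
    · · · · · · · · ·
    · · · · · · · · ·
    · · · · · · · · ·
    · · · · · · · · ·

Final: [[2,0],[3,0],[4,1]]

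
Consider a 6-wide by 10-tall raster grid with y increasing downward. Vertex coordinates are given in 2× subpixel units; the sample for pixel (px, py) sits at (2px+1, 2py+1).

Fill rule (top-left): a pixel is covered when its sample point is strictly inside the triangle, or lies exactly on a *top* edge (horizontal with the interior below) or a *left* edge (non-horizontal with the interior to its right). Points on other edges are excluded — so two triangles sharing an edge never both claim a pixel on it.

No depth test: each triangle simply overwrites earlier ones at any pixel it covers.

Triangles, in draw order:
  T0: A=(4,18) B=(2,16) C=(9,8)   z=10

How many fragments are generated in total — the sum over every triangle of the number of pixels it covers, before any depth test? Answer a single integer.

T0:
  2·area = 30
  edge (4, 18)→(2, 16): d=(-2,-2) top-left  bias=+0
  edge (2, 16)→(9, 8): d=(7,-8) top-left  bias=+0
  edge (9, 8)→(4, 18): d=(-5,10) right/bottom  bias=-1
    (3,5)@(7, 11): e=[20,5,5] → X
    (4,5)@(9, 11): e=[24,21,-15] → .
    (2,6)@(5, 13): e=[12,3,15] → X
    (3,6)@(7, 13): e=[16,19,-5] → .
    (0,7)@(1, 15): e=[0,-15,45] → .  [on edge]
    (1,7)@(3, 15): e=[4,1,25] → X
    (3,7)@(7, 15): e=[12,33,-15] → .
    (1,8)@(3, 17): e=[0,15,15] → X  [on edge]
    (2,8)@(5, 17): e=[4,31,-5] → .
    (1,9)@(3, 19): e=[-4,29,5] → .
    (2,9)@(5, 19): e=[0,45,-15] → .  [on edge]
  covered (5 px):
    . . . . . .
    . . . . . .
    . . . . . .
    . . . . . .
    . . . . . .
    . . . X . .
    . . X . . .
    . X X . . .
    . X . . . .
    . . . . . .

Result: 5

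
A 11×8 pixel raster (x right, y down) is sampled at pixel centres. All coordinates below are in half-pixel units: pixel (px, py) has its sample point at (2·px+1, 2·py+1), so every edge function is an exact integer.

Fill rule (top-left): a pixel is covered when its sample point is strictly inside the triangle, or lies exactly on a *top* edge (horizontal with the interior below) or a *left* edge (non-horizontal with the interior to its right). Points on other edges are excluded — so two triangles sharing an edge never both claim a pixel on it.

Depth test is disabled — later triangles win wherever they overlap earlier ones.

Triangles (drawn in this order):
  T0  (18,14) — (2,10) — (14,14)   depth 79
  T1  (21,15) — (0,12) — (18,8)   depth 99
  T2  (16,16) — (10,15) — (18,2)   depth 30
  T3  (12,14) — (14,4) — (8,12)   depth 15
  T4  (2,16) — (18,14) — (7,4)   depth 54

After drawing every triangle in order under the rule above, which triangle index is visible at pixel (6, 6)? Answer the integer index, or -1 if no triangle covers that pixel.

T0:
  2·area = 16  (B↔C swapped to make it positive)
  edge (18, 14)→(14, 14): d=(-4,0) right/bottom  bias=-1
  edge (14, 14)→(2, 10): d=(-12,-4) top-left  bias=+0
  edge (2, 10)→(18, 14): d=(16,4) right/bottom  bias=-1
    (2,5)@(5, 11): e=[12,0,4] → #  [on edge]
    (3,5)@(7, 11): e=[12,8,-4] → ·
    (2,6)@(5, 13): e=[4,-24,36] → ·
    (5,6)@(11, 13): e=[4,0,12] → #  [on edge]
    (6,6)@(13, 13): e=[4,8,4] → #
    (7,6)@(15, 13): e=[4,16,-4] → ·
    (5,7)@(11, 15): e=[-4,-24,44] → ·
    (6,7)@(13, 15): e=[-4,-16,36] → ·
    (8,7)@(17, 15): e=[-4,0,20] → ·  [on edge]
  covered (3 px):
    · · · · · · · · · · ·
    · · · · · · · · · · ·
    · · · · · · · · · · ·
    · · · · · · · · · · ·
    · · · · · · · · · · ·
    · · # · · · · · · · ·
    · · · · · # # · · · ·
    · · · · · · · · · · ·
T1:
  2·area = 138
  edge (21, 15)→(0, 12): d=(-21,-3) top-left  bias=+0
  edge (0, 12)→(18, 8): d=(18,-4) top-left  bias=+0
  edge (18, 8)→(21, 15): d=(3,7) right/bottom  bias=-1
    (7,0)@(15, 1): e=[276,-138,0] → ·  [on edge]
    (7,4)@(15, 9): e=[108,6,24] → #
    (8,4)@(17, 9): e=[114,14,10] → #
    (9,4)@(19, 9): e=[120,22,-4] → ·
    (2,5)@(5, 11): e=[36,2,100] → #
    (3,5)@(7, 11): e=[42,10,86] → #
    (4,5)@(9, 11): e=[48,18,72] → #
    (5,5)@(11, 11): e=[54,26,58] → #
    (6,5)@(13, 11): e=[60,34,44] → #
    (9,5)@(19, 11): e=[78,58,2] → #
    (10,5)@(21, 11): e=[84,66,-12] → ·
    (2,6)@(5, 13): e=[-6,38,106] → ·
    (3,6)@(7, 13): e=[0,46,92] → #  [on edge]
    (10,7)@(21, 15): e=[0,138,0] → ·  [on edge]
  covered (17 px):
    · · · · · · · · · · ·
    · · · · · · · · · · ·
    · · · · · · · · · · ·
    · · · · · · · · · · ·
    · · · · · · · # # · ·
    · · # # # # # # # # ·
    · · · # # # # # # # ·
    · · · · · · · · · · ·
T2:
  2·area = 86
  edge (16, 16)→(10, 15): d=(-6,-1) top-left  bias=+0
  edge (10, 15)→(18, 2): d=(8,-13) top-left  bias=+0
  edge (18, 2)→(16, 16): d=(-2,14) right/bottom  bias=-1
    (8,2)@(17, 5): e=[67,11,8] → #
    (9,2)@(19, 5): e=[69,37,-20] → ·
    (7,3)@(15, 7): e=[53,1,32] → #
    (9,3)@(19, 7): e=[57,53,-24] → ·
    (7,4)@(15, 9): e=[41,17,28] → #
    (8,4)@(17, 9): e=[43,43,0] → ·  [on edge]
    (6,5)@(13, 11): e=[27,7,52] → #
    (8,5)@(17, 11): e=[31,59,-4] → ·
    (6,6)@(13, 13): e=[15,23,48] → #
    (8,6)@(17, 13): e=[19,75,-8] → ·
    (5,7)@(11, 15): e=[1,13,72] → #
    (8,7)@(17, 15): e=[7,91,-12] → ·
  covered (11 px):
    · · · · · · · · · · ·
    · · · · · · · · · · ·
    · · · · · · · · # · ·
    · · · · · · · # # · ·
    · · · · · · · # · · ·
    · · · · · · # # · · ·
    · · · · · · # # · · ·
    · · · · · # # # · · ·
T3:
  2·area = 44  (B↔C swapped to make it positive)
  edge (12, 14)→(8, 12): d=(-4,-2) top-left  bias=+0
  edge (8, 12)→(14, 4): d=(6,-8) top-left  bias=+0
  edge (14, 4)→(12, 14): d=(-2,10) right/bottom  bias=-1
    (6,3)@(13, 7): e=[30,10,4] → #
    (7,3)@(15, 7): e=[34,26,-16] → ·
    (5,4)@(11, 9): e=[18,6,20] → #
    (6,4)@(13, 9): e=[22,22,0] → ·  [on edge]
    (4,5)@(9, 11): e=[6,2,36] → #
    (6,5)@(13, 11): e=[14,34,-4] → ·
    (4,6)@(9, 13): e=[-2,14,32] → ·
    (5,6)@(11, 13): e=[2,30,12] → #
    (6,6)@(13, 13): e=[6,46,-8] → ·
    (5,7)@(11, 15): e=[-6,42,8] → ·
  covered (5 px):
    · · · · · · · · · · ·
    · · · · · · · · · · ·
    · · · · · · · · · · ·
    · · · · · · # · · · ·
    · · · · · # · · · · ·
    · · · · # # · · · · ·
    · · · · · # · · · · ·
    · · · · · · · · · · ·
T4:
  2·area = 182  (B↔C swapped to make it positive)
  edge (2, 16)→(7, 4): d=(5,-12) top-left  bias=+0
  edge (7, 4)→(18, 14): d=(11,10) right/bottom  bias=-1
  edge (18, 14)→(2, 16): d=(-16,2) right/bottom  bias=-1
    (3,2)@(7, 5): e=[5,11,166] → #
    (4,2)@(9, 5): e=[29,-9,162] → ·
    (3,3)@(7, 7): e=[15,33,134] → #
    (4,3)@(9, 7): e=[39,13,130] → #
    (5,3)@(11, 7): e=[63,-7,126] → ·
    (2,4)@(5, 9): e=[1,75,106] → #
    (5,4)@(11, 9): e=[73,15,94] → #
    (6,4)@(13, 9): e=[97,-5,90] → ·
    (2,5)@(5, 11): e=[11,97,74] → #
    (6,5)@(13, 11): e=[107,17,58] → #
    (7,5)@(15, 11): e=[131,-3,54] → ·
    (2,6)@(5, 13): e=[21,119,42] → #
  covered (22 px):
    · · · · · · · · · · ·
    · · · · · · · · · · ·
    · · · # · · · · · · ·
    · · · # # · · · · · ·
    · · # # # # · · · · ·
    · · # # # # # · · · ·
    · · # # # # # # · · ·
    · # # # # · · · · · ·

Z-buffer (winner per pixel, '.' = empty):
  . . . . . . . . . . .
  . . . . . . . . . . .
  . . . 4 . . . . 2 . .
  . . . 4 4 . 3 2 2 . .
  . . 4 4 4 4 . 2 1 . .
  . . 4 4 4 4 4 2 1 1 .
  . . 4 4 4 4 4 4 1 1 .
  . 4 4 4 4 2 2 2 . . .

Result: 4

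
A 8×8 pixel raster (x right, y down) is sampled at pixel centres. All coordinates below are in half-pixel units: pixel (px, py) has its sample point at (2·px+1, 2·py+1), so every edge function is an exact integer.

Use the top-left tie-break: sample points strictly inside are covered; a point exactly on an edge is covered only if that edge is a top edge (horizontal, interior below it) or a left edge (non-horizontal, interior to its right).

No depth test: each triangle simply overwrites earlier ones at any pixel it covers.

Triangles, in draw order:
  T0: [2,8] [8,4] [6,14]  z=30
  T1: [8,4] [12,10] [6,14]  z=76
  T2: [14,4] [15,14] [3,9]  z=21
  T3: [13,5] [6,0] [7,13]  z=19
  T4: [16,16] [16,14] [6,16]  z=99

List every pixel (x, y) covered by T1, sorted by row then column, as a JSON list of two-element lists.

T0:
  2·area = 52
  edge (2, 8)→(8, 4): d=(6,-4) top-left  bias=+0
  edge (8, 4)→(6, 14): d=(-2,10) right/bottom  bias=-1
  edge (6, 14)→(2, 8): d=(-4,-6) top-left  bias=+0
    (3,2)@(7, 5): e=[2,8,42] → X
    (4,2)@(9, 5): e=[10,-12,54] → .
    (2,3)@(5, 7): e=[6,24,22] → X
    (4,3)@(9, 7): e=[22,-16,46] → .
    (1,4)@(3, 9): e=[10,40,2] → X
    (3,4)@(7, 9): e=[26,0,26] → .  [on edge]
    (1,5)@(3, 11): e=[22,36,-6] → .
    (2,5)@(5, 11): e=[30,16,6] → X
    (3,5)@(7, 11): e=[38,-4,18] → .
    (2,6)@(5, 13): e=[42,12,-2] → .
  covered (6 px):
    . . . . . . . .
    . . . . . . . .
    . . . X . . . .
    . . X X . . . .
    . X X . . . . .
    . . X . . . . .
    . . . . . . . .
    . . . . . . . .
T1:
  2·area = 52
  edge (8, 4)→(12, 10): d=(4,6) right/bottom  bias=-1
  edge (12, 10)→(6, 14): d=(-6,4) right/bottom  bias=-1
  edge (6, 14)→(8, 4): d=(2,-10) top-left  bias=+0
    (4,3)@(9, 7): e=[6,30,16] → X
    (5,3)@(11, 7): e=[-6,22,36] → .
    (3,4)@(7, 9): e=[26,26,0] → X  [on edge]
    (5,4)@(11, 9): e=[2,10,40] → X
    (6,4)@(13, 9): e=[-10,2,60] → .
    (3,5)@(7, 11): e=[34,14,4] → X
    (5,5)@(11, 11): e=[10,-2,44] → .
    (3,6)@(7, 13): e=[42,2,8] → X
    (4,6)@(9, 13): e=[30,-6,28] → .
    (3,7)@(7, 15): e=[50,-10,12] → .
  covered (7 px):
    . . . . . . . .
    . . . . . . . .
    . . . . . . . .
    . . . . X . . .
    . . . X X X . .
    . . . X X . . .
    . . . X . . . .
    . . . . . . . .
T2:
  2·area = 115
  edge (14, 4)→(15, 14): d=(1,10) right/bottom  bias=-1
  edge (15, 14)→(3, 9): d=(-12,-5) top-left  bias=+0
  edge (3, 9)→(14, 4): d=(11,-5) top-left  bias=+0
    (6,2)@(13, 5): e=[11,98,6] → X
    (7,2)@(15, 5): e=[-9,108,16] → .
    (4,3)@(9, 7): e=[53,54,8] → X
    (5,3)@(11, 7): e=[33,64,18] → X
    (7,3)@(15, 7): e=[-7,84,38] → .
    (1,4)@(3, 9): e=[115,0,0] → X  [on edge]
    (2,4)@(5, 9): e=[95,10,10] → X
    (3,4)@(7, 9): e=[75,20,20] → X
    (7,4)@(15, 9): e=[-5,60,60] → .
    (1,5)@(3, 11): e=[117,-24,22] → .
    (2,5)@(5, 11): e=[97,-14,32] → .
    (3,5)@(7, 11): e=[77,-4,42] → .
  covered (14 px):
    . . . . . . . .
    . . . . . . . .
    . . . . . . X .
    . . . . X X X .
    . X X X X X X .
    . . . . X X X .
    . . . . . . X .
    . . . . . . . .
T3:
  2·area = 86  (B↔C swapped to make it positive)
  edge (13, 5)→(7, 13): d=(-6,8) right/bottom  bias=-1
  edge (7, 13)→(6, 0): d=(-1,-13) top-left  bias=+0
  edge (6, 0)→(13, 5): d=(7,5) right/bottom  bias=-1
    (3,0)@(7, 1): e=[72,12,2] → X
    (4,0)@(9, 1): e=[56,38,-8] → .
    (3,1)@(7, 3): e=[60,10,16] → X
    (4,1)@(9, 3): e=[44,36,6] → X
    (5,1)@(11, 3): e=[28,62,-4] → .
    (3,2)@(7, 5): e=[48,8,30] → X
    (5,2)@(11, 5): e=[16,60,10] → X
    (6,2)@(13, 5): e=[0,86,0] → .  [on edge]
    (3,3)@(7, 7): e=[36,6,44] → X
    (6,3)@(13, 7): e=[-12,84,14] → .
    (3,4)@(7, 9): e=[24,4,58] → X
    (5,4)@(11, 9): e=[-8,56,38] → .
    (3,6)@(7, 13): e=[0,0,86] → .  [on edge]
  covered (12 px):
    . . . X . . . .
    . . . X X . . .
    . . . X X X . .
    . . . X X X . .
    . . . X X . . .
    . . . X . . . .
    . . . . . . . .
    . . . . . . . .
T4:
  2·area = 20  (B↔C swapped to make it positive)
  edge (16, 16)→(6, 16): d=(-10,0) right/bottom  bias=-1
  edge (6, 16)→(16, 14): d=(10,-2) top-left  bias=+0
  edge (16, 14)→(16, 16): d=(0,2) right/bottom  bias=-1
    (5,7)@(11, 15): e=[10,0,10] → X  [on edge]
    (6,7)@(13, 15): e=[10,4,6] → X
    (7,7)@(15, 15): e=[10,8,2] → X
  covered (3 px):
    . . . . . . . .
    . . . . . . . .
    . . . . . . . .
    . . . . . . . .
    . . . . . . . .
    . . . . . . . .
    . . . . . . . .
    . . . . . X X X

Final: [[4,3],[3,4],[4,4],[5,4],[3,5],[4,5],[3,6]]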